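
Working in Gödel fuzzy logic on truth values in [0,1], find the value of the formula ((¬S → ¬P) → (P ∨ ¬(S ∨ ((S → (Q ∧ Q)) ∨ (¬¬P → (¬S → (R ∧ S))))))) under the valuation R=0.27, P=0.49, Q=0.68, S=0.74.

0.49

¬S: Gödel ¬ of 0.74 = 0 (operand ≠ 0)
¬P: Gödel ¬ of 0.49 = 0 (operand ≠ 0)
(¬S → ¬P): 0 ≤ 0, so result = 1
(Q ∧ Q) = min(0.68, 0.68) = 0.68
(S → (Q ∧ Q)): 0.74 > 0.68, so result = 0.68
¬P: Gödel ¬ of 0.49 = 0 (operand ≠ 0)
¬¬P: Gödel ¬ of 0 = 1 (operand is 0)
¬S: Gödel ¬ of 0.74 = 0 (operand ≠ 0)
(R ∧ S) = min(0.27, 0.74) = 0.27
(¬S → (R ∧ S)): 0 ≤ 0.27, so result = 1
(¬¬P → (¬S → (R ∧ S))): 1 ≤ 1, so result = 1
((S → (Q ∧ Q)) ∨ (¬¬P → (¬S → (R ∧ S)))) = max(0.68, 1) = 1
(S ∨ ((S → (Q ∧ Q)) ∨ (¬¬P → (¬S → (R ∧ S))))) = max(0.74, 1) = 1
¬(S ∨ ((S → (Q ∧ Q)) ∨ (¬¬P → (¬S → (R ∧ S))))): Gödel ¬ of 1 = 0 (operand ≠ 0)
(P ∨ ¬(S ∨ ((S → (Q ∧ Q)) ∨ (¬¬P → (¬S → (R ∧ S)))))) = max(0.49, 0) = 0.49
((¬S → ¬P) → (P ∨ ¬(S ∨ ((S → (Q ∧ Q)) ∨ (¬¬P → (¬S → (R ∧ S))))))): 1 > 0.49, so result = 0.49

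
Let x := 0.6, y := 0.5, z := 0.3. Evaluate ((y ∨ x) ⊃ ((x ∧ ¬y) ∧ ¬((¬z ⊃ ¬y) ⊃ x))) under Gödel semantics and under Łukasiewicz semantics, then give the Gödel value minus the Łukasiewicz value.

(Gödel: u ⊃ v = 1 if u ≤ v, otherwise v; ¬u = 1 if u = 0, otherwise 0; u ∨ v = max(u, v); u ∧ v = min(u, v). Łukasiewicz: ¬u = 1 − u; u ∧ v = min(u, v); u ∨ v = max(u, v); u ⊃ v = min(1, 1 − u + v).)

-0.60

Gödel evaluation:
  (y ∨ x) = max(0.5, 0.6) = 0.6
  ¬y: Gödel ¬ of 0.5 = 0 (operand ≠ 0)
  (x ∧ ¬y) = min(0.6, 0) = 0
  ¬z: Gödel ¬ of 0.3 = 0 (operand ≠ 0)
  ¬y: Gödel ¬ of 0.5 = 0 (operand ≠ 0)
  (¬z ⊃ ¬y): 0 ≤ 0, so result = 1
  ((¬z ⊃ ¬y) ⊃ x): 1 > 0.6, so result = 0.6
  ¬((¬z ⊃ ¬y) ⊃ x): Gödel ¬ of 0.6 = 0 (operand ≠ 0)
  ((x ∧ ¬y) ∧ ¬((¬z ⊃ ¬y) ⊃ x)) = min(0, 0) = 0
  ((y ∨ x) ⊃ ((x ∧ ¬y) ∧ ¬((¬z ⊃ ¬y) ⊃ x))): 0.6 > 0, so result = 0
  Gödel value = 0
Łukasiewicz evaluation:
  (y ∨ x) = max(0.5, 0.6) = 0.6
  ¬y: Łukasiewicz ¬ gives 1 − 0.5 = 0.5
  (x ∧ ¬y) = min(0.6, 0.5) = 0.5
  ¬z: Łukasiewicz ¬ gives 1 − 0.3 = 0.7
  ¬y: Łukasiewicz ¬ gives 1 − 0.5 = 0.5
  (¬z ⊃ ¬y): min(1, 1 − 0.7 + 0.5) = 0.8
  ((¬z ⊃ ¬y) ⊃ x): min(1, 1 − 0.8 + 0.6) = 0.8
  ¬((¬z ⊃ ¬y) ⊃ x): Łukasiewicz ¬ gives 1 − 0.8 = 0.2
  ((x ∧ ¬y) ∧ ¬((¬z ⊃ ¬y) ⊃ x)) = min(0.5, 0.2) = 0.2
  ((y ∨ x) ⊃ ((x ∧ ¬y) ∧ ¬((¬z ⊃ ¬y) ⊃ x))): min(1, 1 − 0.6 + 0.2) = 0.6
  Łukasiewicz value = 0.6
Difference: 0 − 0.6 = -0.60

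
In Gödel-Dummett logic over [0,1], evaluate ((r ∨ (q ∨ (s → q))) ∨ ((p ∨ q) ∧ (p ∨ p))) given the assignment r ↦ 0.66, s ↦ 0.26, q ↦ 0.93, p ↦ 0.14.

(s → q): 0.26 ≤ 0.93, so result = 1
(q ∨ (s → q)) = max(0.93, 1) = 1
(r ∨ (q ∨ (s → q))) = max(0.66, 1) = 1
(p ∨ q) = max(0.14, 0.93) = 0.93
(p ∨ p) = max(0.14, 0.14) = 0.14
((p ∨ q) ∧ (p ∨ p)) = min(0.93, 0.14) = 0.14
((r ∨ (q ∨ (s → q))) ∨ ((p ∨ q) ∧ (p ∨ p))) = max(1, 0.14) = 1

1.00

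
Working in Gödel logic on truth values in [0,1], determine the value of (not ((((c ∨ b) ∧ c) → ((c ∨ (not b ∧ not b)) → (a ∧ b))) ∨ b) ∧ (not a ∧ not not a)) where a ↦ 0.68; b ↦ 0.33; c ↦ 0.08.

0.00

(c ∨ b) = max(0.08, 0.33) = 0.33
((c ∨ b) ∧ c) = min(0.33, 0.08) = 0.08
not b: Gödel ¬ of 0.33 = 0 (operand ≠ 0)
not b: Gödel ¬ of 0.33 = 0 (operand ≠ 0)
(not b ∧ not b) = min(0, 0) = 0
(c ∨ (not b ∧ not b)) = max(0.08, 0) = 0.08
(a ∧ b) = min(0.68, 0.33) = 0.33
((c ∨ (not b ∧ not b)) → (a ∧ b)): 0.08 ≤ 0.33, so result = 1
(((c ∨ b) ∧ c) → ((c ∨ (not b ∧ not b)) → (a ∧ b))): 0.08 ≤ 1, so result = 1
((((c ∨ b) ∧ c) → ((c ∨ (not b ∧ not b)) → (a ∧ b))) ∨ b) = max(1, 0.33) = 1
not ((((c ∨ b) ∧ c) → ((c ∨ (not b ∧ not b)) → (a ∧ b))) ∨ b): Gödel ¬ of 1 = 0 (operand ≠ 0)
not a: Gödel ¬ of 0.68 = 0 (operand ≠ 0)
not a: Gödel ¬ of 0.68 = 0 (operand ≠ 0)
not not a: Gödel ¬ of 0 = 1 (operand is 0)
(not a ∧ not not a) = min(0, 1) = 0
(not ((((c ∨ b) ∧ c) → ((c ∨ (not b ∧ not b)) → (a ∧ b))) ∨ b) ∧ (not a ∧ not not a)) = min(0, 0) = 0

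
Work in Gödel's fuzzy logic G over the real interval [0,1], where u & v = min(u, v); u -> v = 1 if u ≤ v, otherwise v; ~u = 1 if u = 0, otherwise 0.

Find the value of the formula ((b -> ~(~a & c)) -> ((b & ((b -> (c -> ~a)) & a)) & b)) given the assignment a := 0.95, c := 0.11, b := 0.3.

0.00

~a: Gödel ¬ of 0.95 = 0 (operand ≠ 0)
(~a & c) = min(0, 0.11) = 0
~(~a & c): Gödel ¬ of 0 = 1 (operand is 0)
(b -> ~(~a & c)): 0.3 ≤ 1, so result = 1
~a: Gödel ¬ of 0.95 = 0 (operand ≠ 0)
(c -> ~a): 0.11 > 0, so result = 0
(b -> (c -> ~a)): 0.3 > 0, so result = 0
((b -> (c -> ~a)) & a) = min(0, 0.95) = 0
(b & ((b -> (c -> ~a)) & a)) = min(0.3, 0) = 0
((b & ((b -> (c -> ~a)) & a)) & b) = min(0, 0.3) = 0
((b -> ~(~a & c)) -> ((b & ((b -> (c -> ~a)) & a)) & b)): 1 > 0, so result = 0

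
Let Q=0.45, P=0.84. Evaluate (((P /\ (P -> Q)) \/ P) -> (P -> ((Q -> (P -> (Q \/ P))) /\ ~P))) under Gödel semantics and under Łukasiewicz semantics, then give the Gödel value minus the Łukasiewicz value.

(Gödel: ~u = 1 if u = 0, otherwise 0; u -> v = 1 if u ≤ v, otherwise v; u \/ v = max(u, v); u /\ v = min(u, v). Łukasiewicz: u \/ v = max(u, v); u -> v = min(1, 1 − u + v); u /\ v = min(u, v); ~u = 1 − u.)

Gödel evaluation:
  (P -> Q): 0.84 > 0.45, so result = 0.45
  (P /\ (P -> Q)) = min(0.84, 0.45) = 0.45
  ((P /\ (P -> Q)) \/ P) = max(0.45, 0.84) = 0.84
  (Q \/ P) = max(0.45, 0.84) = 0.84
  (P -> (Q \/ P)): 0.84 ≤ 0.84, so result = 1
  (Q -> (P -> (Q \/ P))): 0.45 ≤ 1, so result = 1
  ~P: Gödel ¬ of 0.84 = 0 (operand ≠ 0)
  ((Q -> (P -> (Q \/ P))) /\ ~P) = min(1, 0) = 0
  (P -> ((Q -> (P -> (Q \/ P))) /\ ~P)): 0.84 > 0, so result = 0
  (((P /\ (P -> Q)) \/ P) -> (P -> ((Q -> (P -> (Q \/ P))) /\ ~P))): 0.84 > 0, so result = 0
  Gödel value = 0
Łukasiewicz evaluation:
  (P -> Q): min(1, 1 − 0.84 + 0.45) = 0.61
  (P /\ (P -> Q)) = min(0.84, 0.61) = 0.61
  ((P /\ (P -> Q)) \/ P) = max(0.61, 0.84) = 0.84
  (Q \/ P) = max(0.45, 0.84) = 0.84
  (P -> (Q \/ P)): min(1, 1 − 0.84 + 0.84) = 1
  (Q -> (P -> (Q \/ P))): min(1, 1 − 0.45 + 1) = 1
  ~P: Łukasiewicz ¬ gives 1 − 0.84 = 0.16
  ((Q -> (P -> (Q \/ P))) /\ ~P) = min(1, 0.16) = 0.16
  (P -> ((Q -> (P -> (Q \/ P))) /\ ~P)): min(1, 1 − 0.84 + 0.16) = 0.32
  (((P /\ (P -> Q)) \/ P) -> (P -> ((Q -> (P -> (Q \/ P))) /\ ~P))): min(1, 1 − 0.84 + 0.32) = 0.48
  Łukasiewicz value = 0.48
Difference: 0 − 0.48 = -0.48

-0.48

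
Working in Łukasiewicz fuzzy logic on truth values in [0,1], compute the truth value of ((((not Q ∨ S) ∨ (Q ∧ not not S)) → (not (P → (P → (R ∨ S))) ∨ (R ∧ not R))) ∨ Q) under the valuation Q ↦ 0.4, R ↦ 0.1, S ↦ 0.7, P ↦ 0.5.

not Q: Łukasiewicz ¬ gives 1 − 0.4 = 0.6
(not Q ∨ S) = max(0.6, 0.7) = 0.7
not S: Łukasiewicz ¬ gives 1 − 0.7 = 0.3
not not S: Łukasiewicz ¬ gives 1 − 0.3 = 0.7
(Q ∧ not not S) = min(0.4, 0.7) = 0.4
((not Q ∨ S) ∨ (Q ∧ not not S)) = max(0.7, 0.4) = 0.7
(R ∨ S) = max(0.1, 0.7) = 0.7
(P → (R ∨ S)): min(1, 1 − 0.5 + 0.7) = 1
(P → (P → (R ∨ S))): min(1, 1 − 0.5 + 1) = 1
not (P → (P → (R ∨ S))): Łukasiewicz ¬ gives 1 − 1 = 0
not R: Łukasiewicz ¬ gives 1 − 0.1 = 0.9
(R ∧ not R) = min(0.1, 0.9) = 0.1
(not (P → (P → (R ∨ S))) ∨ (R ∧ not R)) = max(0, 0.1) = 0.1
(((not Q ∨ S) ∨ (Q ∧ not not S)) → (not (P → (P → (R ∨ S))) ∨ (R ∧ not R))): min(1, 1 − 0.7 + 0.1) = 0.4
((((not Q ∨ S) ∨ (Q ∧ not not S)) → (not (P → (P → (R ∨ S))) ∨ (R ∧ not R))) ∨ Q) = max(0.4, 0.4) = 0.4

0.40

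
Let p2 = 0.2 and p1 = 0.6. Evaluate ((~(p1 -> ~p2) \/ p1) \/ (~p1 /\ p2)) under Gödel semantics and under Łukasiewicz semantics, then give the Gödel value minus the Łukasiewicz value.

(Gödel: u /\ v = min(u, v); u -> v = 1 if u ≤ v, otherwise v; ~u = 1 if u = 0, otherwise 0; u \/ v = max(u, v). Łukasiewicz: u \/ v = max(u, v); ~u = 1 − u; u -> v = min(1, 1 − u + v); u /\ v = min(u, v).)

0.40

Gödel evaluation:
  ~p2: Gödel ¬ of 0.2 = 0 (operand ≠ 0)
  (p1 -> ~p2): 0.6 > 0, so result = 0
  ~(p1 -> ~p2): Gödel ¬ of 0 = 1 (operand is 0)
  (~(p1 -> ~p2) \/ p1) = max(1, 0.6) = 1
  ~p1: Gödel ¬ of 0.6 = 0 (operand ≠ 0)
  (~p1 /\ p2) = min(0, 0.2) = 0
  ((~(p1 -> ~p2) \/ p1) \/ (~p1 /\ p2)) = max(1, 0) = 1
  Gödel value = 1
Łukasiewicz evaluation:
  ~p2: Łukasiewicz ¬ gives 1 − 0.2 = 0.8
  (p1 -> ~p2): min(1, 1 − 0.6 + 0.8) = 1
  ~(p1 -> ~p2): Łukasiewicz ¬ gives 1 − 1 = 0
  (~(p1 -> ~p2) \/ p1) = max(0, 0.6) = 0.6
  ~p1: Łukasiewicz ¬ gives 1 − 0.6 = 0.4
  (~p1 /\ p2) = min(0.4, 0.2) = 0.2
  ((~(p1 -> ~p2) \/ p1) \/ (~p1 /\ p2)) = max(0.6, 0.2) = 0.6
  Łukasiewicz value = 0.6
Difference: 1 − 0.6 = 0.40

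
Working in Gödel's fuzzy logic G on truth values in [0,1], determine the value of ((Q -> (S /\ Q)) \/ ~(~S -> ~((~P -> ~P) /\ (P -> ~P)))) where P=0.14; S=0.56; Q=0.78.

0.56

(S /\ Q) = min(0.56, 0.78) = 0.56
(Q -> (S /\ Q)): 0.78 > 0.56, so result = 0.56
~S: Gödel ¬ of 0.56 = 0 (operand ≠ 0)
~P: Gödel ¬ of 0.14 = 0 (operand ≠ 0)
~P: Gödel ¬ of 0.14 = 0 (operand ≠ 0)
(~P -> ~P): 0 ≤ 0, so result = 1
~P: Gödel ¬ of 0.14 = 0 (operand ≠ 0)
(P -> ~P): 0.14 > 0, so result = 0
((~P -> ~P) /\ (P -> ~P)) = min(1, 0) = 0
~((~P -> ~P) /\ (P -> ~P)): Gödel ¬ of 0 = 1 (operand is 0)
(~S -> ~((~P -> ~P) /\ (P -> ~P))): 0 ≤ 1, so result = 1
~(~S -> ~((~P -> ~P) /\ (P -> ~P))): Gödel ¬ of 1 = 0 (operand ≠ 0)
((Q -> (S /\ Q)) \/ ~(~S -> ~((~P -> ~P) /\ (P -> ~P)))) = max(0.56, 0) = 0.56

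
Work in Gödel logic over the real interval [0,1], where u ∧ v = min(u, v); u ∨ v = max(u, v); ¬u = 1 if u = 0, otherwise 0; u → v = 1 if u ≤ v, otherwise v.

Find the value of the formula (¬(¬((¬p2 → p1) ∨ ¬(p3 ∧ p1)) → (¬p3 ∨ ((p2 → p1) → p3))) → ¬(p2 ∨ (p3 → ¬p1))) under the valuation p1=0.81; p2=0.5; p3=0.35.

1.00

¬p2: Gödel ¬ of 0.5 = 0 (operand ≠ 0)
(¬p2 → p1): 0 ≤ 0.81, so result = 1
(p3 ∧ p1) = min(0.35, 0.81) = 0.35
¬(p3 ∧ p1): Gödel ¬ of 0.35 = 0 (operand ≠ 0)
((¬p2 → p1) ∨ ¬(p3 ∧ p1)) = max(1, 0) = 1
¬((¬p2 → p1) ∨ ¬(p3 ∧ p1)): Gödel ¬ of 1 = 0 (operand ≠ 0)
¬p3: Gödel ¬ of 0.35 = 0 (operand ≠ 0)
(p2 → p1): 0.5 ≤ 0.81, so result = 1
((p2 → p1) → p3): 1 > 0.35, so result = 0.35
(¬p3 ∨ ((p2 → p1) → p3)) = max(0, 0.35) = 0.35
(¬((¬p2 → p1) ∨ ¬(p3 ∧ p1)) → (¬p3 ∨ ((p2 → p1) → p3))): 0 ≤ 0.35, so result = 1
¬(¬((¬p2 → p1) ∨ ¬(p3 ∧ p1)) → (¬p3 ∨ ((p2 → p1) → p3))): Gödel ¬ of 1 = 0 (operand ≠ 0)
¬p1: Gödel ¬ of 0.81 = 0 (operand ≠ 0)
(p3 → ¬p1): 0.35 > 0, so result = 0
(p2 ∨ (p3 → ¬p1)) = max(0.5, 0) = 0.5
¬(p2 ∨ (p3 → ¬p1)): Gödel ¬ of 0.5 = 0 (operand ≠ 0)
(¬(¬((¬p2 → p1) ∨ ¬(p3 ∧ p1)) → (¬p3 ∨ ((p2 → p1) → p3))) → ¬(p2 ∨ (p3 → ¬p1))): 0 ≤ 0, so result = 1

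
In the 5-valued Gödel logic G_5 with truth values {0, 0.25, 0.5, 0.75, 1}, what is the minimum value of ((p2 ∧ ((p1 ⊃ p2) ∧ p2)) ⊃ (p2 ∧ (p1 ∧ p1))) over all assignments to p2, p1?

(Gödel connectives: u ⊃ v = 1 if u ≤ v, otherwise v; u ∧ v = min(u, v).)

The minimum is attained at p2 = 0.25, p1 = 0:
  (p1 ⊃ p2): 0 ≤ 0.25, so result = 1
  ((p1 ⊃ p2) ∧ p2) = min(1, 0.25) = 0.25
  (p2 ∧ ((p1 ⊃ p2) ∧ p2)) = min(0.25, 0.25) = 0.25
  (p1 ∧ p1) = min(0, 0) = 0
  (p2 ∧ (p1 ∧ p1)) = min(0.25, 0) = 0
  ((p2 ∧ ((p1 ⊃ p2) ∧ p2)) ⊃ (p2 ∧ (p1 ∧ p1))): 0.25 > 0, so result = 0
Checking all 25 assignments confirms none give a value below 0.00.

0.00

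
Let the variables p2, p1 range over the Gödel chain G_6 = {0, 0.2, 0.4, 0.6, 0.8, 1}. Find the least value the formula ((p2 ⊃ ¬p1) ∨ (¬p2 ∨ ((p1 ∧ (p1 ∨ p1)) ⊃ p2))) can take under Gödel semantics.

0.20

The minimum is attained at p2 = 0.2, p1 = 0.4:
  ¬p1: Gödel ¬ of 0.4 = 0 (operand ≠ 0)
  (p2 ⊃ ¬p1): 0.2 > 0, so result = 0
  ¬p2: Gödel ¬ of 0.2 = 0 (operand ≠ 0)
  (p1 ∨ p1) = max(0.4, 0.4) = 0.4
  (p1 ∧ (p1 ∨ p1)) = min(0.4, 0.4) = 0.4
  ((p1 ∧ (p1 ∨ p1)) ⊃ p2): 0.4 > 0.2, so result = 0.2
  (¬p2 ∨ ((p1 ∧ (p1 ∨ p1)) ⊃ p2)) = max(0, 0.2) = 0.2
  ((p2 ⊃ ¬p1) ∨ (¬p2 ∨ ((p1 ∧ (p1 ∨ p1)) ⊃ p2))) = max(0, 0.2) = 0.2
Checking all 36 assignments confirms none give a value below 0.20.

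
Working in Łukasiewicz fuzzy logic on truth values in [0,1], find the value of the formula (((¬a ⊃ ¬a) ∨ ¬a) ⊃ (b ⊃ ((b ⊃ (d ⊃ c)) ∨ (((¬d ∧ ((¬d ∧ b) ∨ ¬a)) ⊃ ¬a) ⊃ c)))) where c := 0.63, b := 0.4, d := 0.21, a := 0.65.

¬a: Łukasiewicz ¬ gives 1 − 0.65 = 0.35
¬a: Łukasiewicz ¬ gives 1 − 0.65 = 0.35
(¬a ⊃ ¬a): min(1, 1 − 0.35 + 0.35) = 1
¬a: Łukasiewicz ¬ gives 1 − 0.65 = 0.35
((¬a ⊃ ¬a) ∨ ¬a) = max(1, 0.35) = 1
(d ⊃ c): min(1, 1 − 0.21 + 0.63) = 1
(b ⊃ (d ⊃ c)): min(1, 1 − 0.4 + 1) = 1
¬d: Łukasiewicz ¬ gives 1 − 0.21 = 0.79
¬d: Łukasiewicz ¬ gives 1 − 0.21 = 0.79
(¬d ∧ b) = min(0.79, 0.4) = 0.4
¬a: Łukasiewicz ¬ gives 1 − 0.65 = 0.35
((¬d ∧ b) ∨ ¬a) = max(0.4, 0.35) = 0.4
(¬d ∧ ((¬d ∧ b) ∨ ¬a)) = min(0.79, 0.4) = 0.4
¬a: Łukasiewicz ¬ gives 1 − 0.65 = 0.35
((¬d ∧ ((¬d ∧ b) ∨ ¬a)) ⊃ ¬a): min(1, 1 − 0.4 + 0.35) = 0.95
(((¬d ∧ ((¬d ∧ b) ∨ ¬a)) ⊃ ¬a) ⊃ c): min(1, 1 − 0.95 + 0.63) = 0.68
((b ⊃ (d ⊃ c)) ∨ (((¬d ∧ ((¬d ∧ b) ∨ ¬a)) ⊃ ¬a) ⊃ c)) = max(1, 0.68) = 1
(b ⊃ ((b ⊃ (d ⊃ c)) ∨ (((¬d ∧ ((¬d ∧ b) ∨ ¬a)) ⊃ ¬a) ⊃ c))): min(1, 1 − 0.4 + 1) = 1
(((¬a ⊃ ¬a) ∨ ¬a) ⊃ (b ⊃ ((b ⊃ (d ⊃ c)) ∨ (((¬d ∧ ((¬d ∧ b) ∨ ¬a)) ⊃ ¬a) ⊃ c)))): min(1, 1 − 1 + 1) = 1

1.00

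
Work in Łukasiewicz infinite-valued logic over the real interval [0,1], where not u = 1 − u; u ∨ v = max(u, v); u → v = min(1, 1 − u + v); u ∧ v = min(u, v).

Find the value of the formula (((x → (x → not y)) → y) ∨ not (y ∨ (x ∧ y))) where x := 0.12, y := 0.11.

0.89

not y: Łukasiewicz ¬ gives 1 − 0.11 = 0.89
(x → not y): min(1, 1 − 0.12 + 0.89) = 1
(x → (x → not y)): min(1, 1 − 0.12 + 1) = 1
((x → (x → not y)) → y): min(1, 1 − 1 + 0.11) = 0.11
(x ∧ y) = min(0.12, 0.11) = 0.11
(y ∨ (x ∧ y)) = max(0.11, 0.11) = 0.11
not (y ∨ (x ∧ y)): Łukasiewicz ¬ gives 1 − 0.11 = 0.89
(((x → (x → not y)) → y) ∨ not (y ∨ (x ∧ y))) = max(0.11, 0.89) = 0.89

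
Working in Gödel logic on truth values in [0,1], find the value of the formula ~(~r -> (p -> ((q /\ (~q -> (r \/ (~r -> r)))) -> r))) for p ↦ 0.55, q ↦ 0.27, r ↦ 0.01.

0.00

~r: Gödel ¬ of 0.01 = 0 (operand ≠ 0)
~q: Gödel ¬ of 0.27 = 0 (operand ≠ 0)
~r: Gödel ¬ of 0.01 = 0 (operand ≠ 0)
(~r -> r): 0 ≤ 0.01, so result = 1
(r \/ (~r -> r)) = max(0.01, 1) = 1
(~q -> (r \/ (~r -> r))): 0 ≤ 1, so result = 1
(q /\ (~q -> (r \/ (~r -> r)))) = min(0.27, 1) = 0.27
((q /\ (~q -> (r \/ (~r -> r)))) -> r): 0.27 > 0.01, so result = 0.01
(p -> ((q /\ (~q -> (r \/ (~r -> r)))) -> r)): 0.55 > 0.01, so result = 0.01
(~r -> (p -> ((q /\ (~q -> (r \/ (~r -> r)))) -> r))): 0 ≤ 0.01, so result = 1
~(~r -> (p -> ((q /\ (~q -> (r \/ (~r -> r)))) -> r))): Gödel ¬ of 1 = 0 (operand ≠ 0)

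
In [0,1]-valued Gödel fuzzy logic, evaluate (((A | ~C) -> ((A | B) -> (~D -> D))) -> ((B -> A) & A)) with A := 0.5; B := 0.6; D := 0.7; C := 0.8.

~C: Gödel ¬ of 0.8 = 0 (operand ≠ 0)
(A | ~C) = max(0.5, 0) = 0.5
(A | B) = max(0.5, 0.6) = 0.6
~D: Gödel ¬ of 0.7 = 0 (operand ≠ 0)
(~D -> D): 0 ≤ 0.7, so result = 1
((A | B) -> (~D -> D)): 0.6 ≤ 1, so result = 1
((A | ~C) -> ((A | B) -> (~D -> D))): 0.5 ≤ 1, so result = 1
(B -> A): 0.6 > 0.5, so result = 0.5
((B -> A) & A) = min(0.5, 0.5) = 0.5
(((A | ~C) -> ((A | B) -> (~D -> D))) -> ((B -> A) & A)): 1 > 0.5, so result = 0.5

0.50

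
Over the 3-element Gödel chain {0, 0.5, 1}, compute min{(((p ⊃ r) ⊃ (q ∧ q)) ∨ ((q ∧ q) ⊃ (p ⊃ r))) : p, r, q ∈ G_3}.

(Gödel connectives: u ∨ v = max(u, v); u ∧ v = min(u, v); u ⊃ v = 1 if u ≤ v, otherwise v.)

1.00

Every assignment gives 1. For instance at p = 0, r = 0, q = 0:
  (p ⊃ r): 0 ≤ 0, so result = 1
  (q ∧ q) = min(0, 0) = 0
  ((p ⊃ r) ⊃ (q ∧ q)): 1 > 0, so result = 0
  (q ∧ q) = min(0, 0) = 0
  (p ⊃ r): 0 ≤ 0, so result = 1
  ((q ∧ q) ⊃ (p ⊃ r)): 0 ≤ 1, so result = 1
  (((p ⊃ r) ⊃ (q ∧ q)) ∨ ((q ∧ q) ⊃ (p ⊃ r))) = max(0, 1) = 1
All 27 assignments give value 1 — the formula is a G_3-tautology.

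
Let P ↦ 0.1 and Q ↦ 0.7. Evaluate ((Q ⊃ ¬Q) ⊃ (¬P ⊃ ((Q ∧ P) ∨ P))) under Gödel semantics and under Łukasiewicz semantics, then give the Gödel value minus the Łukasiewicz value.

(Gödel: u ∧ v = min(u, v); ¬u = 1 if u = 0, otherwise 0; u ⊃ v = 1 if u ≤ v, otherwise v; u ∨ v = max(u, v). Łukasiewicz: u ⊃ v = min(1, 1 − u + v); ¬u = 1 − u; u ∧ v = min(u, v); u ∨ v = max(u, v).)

Gödel evaluation:
  ¬Q: Gödel ¬ of 0.7 = 0 (operand ≠ 0)
  (Q ⊃ ¬Q): 0.7 > 0, so result = 0
  ¬P: Gödel ¬ of 0.1 = 0 (operand ≠ 0)
  (Q ∧ P) = min(0.7, 0.1) = 0.1
  ((Q ∧ P) ∨ P) = max(0.1, 0.1) = 0.1
  (¬P ⊃ ((Q ∧ P) ∨ P)): 0 ≤ 0.1, so result = 1
  ((Q ⊃ ¬Q) ⊃ (¬P ⊃ ((Q ∧ P) ∨ P))): 0 ≤ 1, so result = 1
  Gödel value = 1
Łukasiewicz evaluation:
  ¬Q: Łukasiewicz ¬ gives 1 − 0.7 = 0.3
  (Q ⊃ ¬Q): min(1, 1 − 0.7 + 0.3) = 0.6
  ¬P: Łukasiewicz ¬ gives 1 − 0.1 = 0.9
  (Q ∧ P) = min(0.7, 0.1) = 0.1
  ((Q ∧ P) ∨ P) = max(0.1, 0.1) = 0.1
  (¬P ⊃ ((Q ∧ P) ∨ P)): min(1, 1 − 0.9 + 0.1) = 0.2
  ((Q ⊃ ¬Q) ⊃ (¬P ⊃ ((Q ∧ P) ∨ P))): min(1, 1 − 0.6 + 0.2) = 0.6
  Łukasiewicz value = 0.6
Difference: 1 − 0.6 = 0.40

0.40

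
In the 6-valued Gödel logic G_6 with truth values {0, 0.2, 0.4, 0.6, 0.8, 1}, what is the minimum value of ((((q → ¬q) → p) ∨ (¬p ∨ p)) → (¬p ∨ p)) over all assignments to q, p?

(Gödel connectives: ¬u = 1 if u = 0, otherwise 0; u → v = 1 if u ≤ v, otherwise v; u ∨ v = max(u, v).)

0.20

The minimum is attained at q = 0.2, p = 0.2:
  ¬q: Gödel ¬ of 0.2 = 0 (operand ≠ 0)
  (q → ¬q): 0.2 > 0, so result = 0
  ((q → ¬q) → p): 0 ≤ 0.2, so result = 1
  ¬p: Gödel ¬ of 0.2 = 0 (operand ≠ 0)
  (¬p ∨ p) = max(0, 0.2) = 0.2
  (((q → ¬q) → p) ∨ (¬p ∨ p)) = max(1, 0.2) = 1
  ¬p: Gödel ¬ of 0.2 = 0 (operand ≠ 0)
  (¬p ∨ p) = max(0, 0.2) = 0.2
  ((((q → ¬q) → p) ∨ (¬p ∨ p)) → (¬p ∨ p)): 1 > 0.2, so result = 0.2
Checking all 36 assignments confirms none give a value below 0.20.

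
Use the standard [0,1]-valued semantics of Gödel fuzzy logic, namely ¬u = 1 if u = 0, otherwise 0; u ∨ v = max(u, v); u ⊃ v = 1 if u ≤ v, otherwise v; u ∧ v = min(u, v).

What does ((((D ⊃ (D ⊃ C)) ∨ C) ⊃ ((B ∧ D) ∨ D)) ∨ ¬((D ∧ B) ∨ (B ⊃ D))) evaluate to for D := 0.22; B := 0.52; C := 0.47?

0.22

(D ⊃ C): 0.22 ≤ 0.47, so result = 1
(D ⊃ (D ⊃ C)): 0.22 ≤ 1, so result = 1
((D ⊃ (D ⊃ C)) ∨ C) = max(1, 0.47) = 1
(B ∧ D) = min(0.52, 0.22) = 0.22
((B ∧ D) ∨ D) = max(0.22, 0.22) = 0.22
(((D ⊃ (D ⊃ C)) ∨ C) ⊃ ((B ∧ D) ∨ D)): 1 > 0.22, so result = 0.22
(D ∧ B) = min(0.22, 0.52) = 0.22
(B ⊃ D): 0.52 > 0.22, so result = 0.22
((D ∧ B) ∨ (B ⊃ D)) = max(0.22, 0.22) = 0.22
¬((D ∧ B) ∨ (B ⊃ D)): Gödel ¬ of 0.22 = 0 (operand ≠ 0)
((((D ⊃ (D ⊃ C)) ∨ C) ⊃ ((B ∧ D) ∨ D)) ∨ ¬((D ∧ B) ∨ (B ⊃ D))) = max(0.22, 0) = 0.22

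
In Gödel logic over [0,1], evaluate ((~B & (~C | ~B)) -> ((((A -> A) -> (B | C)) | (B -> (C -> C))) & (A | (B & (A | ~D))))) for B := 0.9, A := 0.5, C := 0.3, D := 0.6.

1.00

~B: Gödel ¬ of 0.9 = 0 (operand ≠ 0)
~C: Gödel ¬ of 0.3 = 0 (operand ≠ 0)
~B: Gödel ¬ of 0.9 = 0 (operand ≠ 0)
(~C | ~B) = max(0, 0) = 0
(~B & (~C | ~B)) = min(0, 0) = 0
(A -> A): 0.5 ≤ 0.5, so result = 1
(B | C) = max(0.9, 0.3) = 0.9
((A -> A) -> (B | C)): 1 > 0.9, so result = 0.9
(C -> C): 0.3 ≤ 0.3, so result = 1
(B -> (C -> C)): 0.9 ≤ 1, so result = 1
(((A -> A) -> (B | C)) | (B -> (C -> C))) = max(0.9, 1) = 1
~D: Gödel ¬ of 0.6 = 0 (operand ≠ 0)
(A | ~D) = max(0.5, 0) = 0.5
(B & (A | ~D)) = min(0.9, 0.5) = 0.5
(A | (B & (A | ~D))) = max(0.5, 0.5) = 0.5
((((A -> A) -> (B | C)) | (B -> (C -> C))) & (A | (B & (A | ~D)))) = min(1, 0.5) = 0.5
((~B & (~C | ~B)) -> ((((A -> A) -> (B | C)) | (B -> (C -> C))) & (A | (B & (A | ~D))))): 0 ≤ 0.5, so result = 1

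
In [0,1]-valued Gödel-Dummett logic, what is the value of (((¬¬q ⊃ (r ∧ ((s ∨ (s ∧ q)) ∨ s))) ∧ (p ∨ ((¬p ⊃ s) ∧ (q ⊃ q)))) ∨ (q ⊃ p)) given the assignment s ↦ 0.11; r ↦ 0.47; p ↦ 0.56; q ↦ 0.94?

0.56

¬q: Gödel ¬ of 0.94 = 0 (operand ≠ 0)
¬¬q: Gödel ¬ of 0 = 1 (operand is 0)
(s ∧ q) = min(0.11, 0.94) = 0.11
(s ∨ (s ∧ q)) = max(0.11, 0.11) = 0.11
((s ∨ (s ∧ q)) ∨ s) = max(0.11, 0.11) = 0.11
(r ∧ ((s ∨ (s ∧ q)) ∨ s)) = min(0.47, 0.11) = 0.11
(¬¬q ⊃ (r ∧ ((s ∨ (s ∧ q)) ∨ s))): 1 > 0.11, so result = 0.11
¬p: Gödel ¬ of 0.56 = 0 (operand ≠ 0)
(¬p ⊃ s): 0 ≤ 0.11, so result = 1
(q ⊃ q): 0.94 ≤ 0.94, so result = 1
((¬p ⊃ s) ∧ (q ⊃ q)) = min(1, 1) = 1
(p ∨ ((¬p ⊃ s) ∧ (q ⊃ q))) = max(0.56, 1) = 1
((¬¬q ⊃ (r ∧ ((s ∨ (s ∧ q)) ∨ s))) ∧ (p ∨ ((¬p ⊃ s) ∧ (q ⊃ q)))) = min(0.11, 1) = 0.11
(q ⊃ p): 0.94 > 0.56, so result = 0.56
(((¬¬q ⊃ (r ∧ ((s ∨ (s ∧ q)) ∨ s))) ∧ (p ∨ ((¬p ⊃ s) ∧ (q ⊃ q)))) ∨ (q ⊃ p)) = max(0.11, 0.56) = 0.56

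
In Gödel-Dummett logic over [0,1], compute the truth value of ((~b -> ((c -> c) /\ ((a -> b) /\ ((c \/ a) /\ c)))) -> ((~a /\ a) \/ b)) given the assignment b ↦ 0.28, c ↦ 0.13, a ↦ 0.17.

~b: Gödel ¬ of 0.28 = 0 (operand ≠ 0)
(c -> c): 0.13 ≤ 0.13, so result = 1
(a -> b): 0.17 ≤ 0.28, so result = 1
(c \/ a) = max(0.13, 0.17) = 0.17
((c \/ a) /\ c) = min(0.17, 0.13) = 0.13
((a -> b) /\ ((c \/ a) /\ c)) = min(1, 0.13) = 0.13
((c -> c) /\ ((a -> b) /\ ((c \/ a) /\ c))) = min(1, 0.13) = 0.13
(~b -> ((c -> c) /\ ((a -> b) /\ ((c \/ a) /\ c)))): 0 ≤ 0.13, so result = 1
~a: Gödel ¬ of 0.17 = 0 (operand ≠ 0)
(~a /\ a) = min(0, 0.17) = 0
((~a /\ a) \/ b) = max(0, 0.28) = 0.28
((~b -> ((c -> c) /\ ((a -> b) /\ ((c \/ a) /\ c)))) -> ((~a /\ a) \/ b)): 1 > 0.28, so result = 0.28

0.28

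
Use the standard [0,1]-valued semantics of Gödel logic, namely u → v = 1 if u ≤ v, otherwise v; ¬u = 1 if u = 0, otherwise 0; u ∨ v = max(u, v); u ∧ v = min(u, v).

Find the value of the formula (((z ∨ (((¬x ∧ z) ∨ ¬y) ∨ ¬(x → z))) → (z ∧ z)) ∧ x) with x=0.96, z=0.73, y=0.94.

¬x: Gödel ¬ of 0.96 = 0 (operand ≠ 0)
(¬x ∧ z) = min(0, 0.73) = 0
¬y: Gödel ¬ of 0.94 = 0 (operand ≠ 0)
((¬x ∧ z) ∨ ¬y) = max(0, 0) = 0
(x → z): 0.96 > 0.73, so result = 0.73
¬(x → z): Gödel ¬ of 0.73 = 0 (operand ≠ 0)
(((¬x ∧ z) ∨ ¬y) ∨ ¬(x → z)) = max(0, 0) = 0
(z ∨ (((¬x ∧ z) ∨ ¬y) ∨ ¬(x → z))) = max(0.73, 0) = 0.73
(z ∧ z) = min(0.73, 0.73) = 0.73
((z ∨ (((¬x ∧ z) ∨ ¬y) ∨ ¬(x → z))) → (z ∧ z)): 0.73 ≤ 0.73, so result = 1
(((z ∨ (((¬x ∧ z) ∨ ¬y) ∨ ¬(x → z))) → (z ∧ z)) ∧ x) = min(1, 0.96) = 0.96

0.96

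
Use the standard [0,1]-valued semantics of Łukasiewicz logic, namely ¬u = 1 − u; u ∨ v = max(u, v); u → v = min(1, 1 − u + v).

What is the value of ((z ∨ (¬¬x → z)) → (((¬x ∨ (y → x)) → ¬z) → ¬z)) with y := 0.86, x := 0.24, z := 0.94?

0.76

¬x: Łukasiewicz ¬ gives 1 − 0.24 = 0.76
¬¬x: Łukasiewicz ¬ gives 1 − 0.76 = 0.24
(¬¬x → z): min(1, 1 − 0.24 + 0.94) = 1
(z ∨ (¬¬x → z)) = max(0.94, 1) = 1
¬x: Łukasiewicz ¬ gives 1 − 0.24 = 0.76
(y → x): min(1, 1 − 0.86 + 0.24) = 0.38
(¬x ∨ (y → x)) = max(0.76, 0.38) = 0.76
¬z: Łukasiewicz ¬ gives 1 − 0.94 = 0.06
((¬x ∨ (y → x)) → ¬z): min(1, 1 − 0.76 + 0.06) = 0.3
¬z: Łukasiewicz ¬ gives 1 − 0.94 = 0.06
(((¬x ∨ (y → x)) → ¬z) → ¬z): min(1, 1 − 0.3 + 0.06) = 0.76
((z ∨ (¬¬x → z)) → (((¬x ∨ (y → x)) → ¬z) → ¬z)): min(1, 1 − 1 + 0.76) = 0.76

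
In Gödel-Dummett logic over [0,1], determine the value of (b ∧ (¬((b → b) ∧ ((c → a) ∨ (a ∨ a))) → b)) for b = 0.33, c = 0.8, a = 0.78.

(b → b): 0.33 ≤ 0.33, so result = 1
(c → a): 0.8 > 0.78, so result = 0.78
(a ∨ a) = max(0.78, 0.78) = 0.78
((c → a) ∨ (a ∨ a)) = max(0.78, 0.78) = 0.78
((b → b) ∧ ((c → a) ∨ (a ∨ a))) = min(1, 0.78) = 0.78
¬((b → b) ∧ ((c → a) ∨ (a ∨ a))): Gödel ¬ of 0.78 = 0 (operand ≠ 0)
(¬((b → b) ∧ ((c → a) ∨ (a ∨ a))) → b): 0 ≤ 0.33, so result = 1
(b ∧ (¬((b → b) ∧ ((c → a) ∨ (a ∨ a))) → b)) = min(0.33, 1) = 0.33

0.33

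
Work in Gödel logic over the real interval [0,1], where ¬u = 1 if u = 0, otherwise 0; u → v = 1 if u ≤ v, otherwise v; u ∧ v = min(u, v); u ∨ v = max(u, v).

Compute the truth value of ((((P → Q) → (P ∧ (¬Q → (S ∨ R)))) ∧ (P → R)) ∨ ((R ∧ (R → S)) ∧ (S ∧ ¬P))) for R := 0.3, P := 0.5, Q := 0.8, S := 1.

(P → Q): 0.5 ≤ 0.8, so result = 1
¬Q: Gödel ¬ of 0.8 = 0 (operand ≠ 0)
(S ∨ R) = max(1, 0.3) = 1
(¬Q → (S ∨ R)): 0 ≤ 1, so result = 1
(P ∧ (¬Q → (S ∨ R))) = min(0.5, 1) = 0.5
((P → Q) → (P ∧ (¬Q → (S ∨ R)))): 1 > 0.5, so result = 0.5
(P → R): 0.5 > 0.3, so result = 0.3
(((P → Q) → (P ∧ (¬Q → (S ∨ R)))) ∧ (P → R)) = min(0.5, 0.3) = 0.3
(R → S): 0.3 ≤ 1, so result = 1
(R ∧ (R → S)) = min(0.3, 1) = 0.3
¬P: Gödel ¬ of 0.5 = 0 (operand ≠ 0)
(S ∧ ¬P) = min(1, 0) = 0
((R ∧ (R → S)) ∧ (S ∧ ¬P)) = min(0.3, 0) = 0
((((P → Q) → (P ∧ (¬Q → (S ∨ R)))) ∧ (P → R)) ∨ ((R ∧ (R → S)) ∧ (S ∧ ¬P))) = max(0.3, 0) = 0.3

0.30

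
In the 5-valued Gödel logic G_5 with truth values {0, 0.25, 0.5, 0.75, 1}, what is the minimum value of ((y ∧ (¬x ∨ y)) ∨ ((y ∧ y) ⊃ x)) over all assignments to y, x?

The minimum is attained at y = 0.25, x = 0:
  ¬x: Gödel ¬ of 0 = 1 (operand is 0)
  (¬x ∨ y) = max(1, 0.25) = 1
  (y ∧ (¬x ∨ y)) = min(0.25, 1) = 0.25
  (y ∧ y) = min(0.25, 0.25) = 0.25
  ((y ∧ y) ⊃ x): 0.25 > 0, so result = 0
  ((y ∧ (¬x ∨ y)) ∨ ((y ∧ y) ⊃ x)) = max(0.25, 0) = 0.25
Checking all 25 assignments confirms none give a value below 0.25.

0.25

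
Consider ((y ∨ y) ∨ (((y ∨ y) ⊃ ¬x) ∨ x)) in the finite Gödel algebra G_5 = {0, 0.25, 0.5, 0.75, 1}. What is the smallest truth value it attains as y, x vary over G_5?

0.25

The minimum is attained at y = 0.25, x = 0.25:
  (y ∨ y) = max(0.25, 0.25) = 0.25
  (y ∨ y) = max(0.25, 0.25) = 0.25
  ¬x: Gödel ¬ of 0.25 = 0 (operand ≠ 0)
  ((y ∨ y) ⊃ ¬x): 0.25 > 0, so result = 0
  (((y ∨ y) ⊃ ¬x) ∨ x) = max(0, 0.25) = 0.25
  ((y ∨ y) ∨ (((y ∨ y) ⊃ ¬x) ∨ x)) = max(0.25, 0.25) = 0.25
Checking all 25 assignments confirms none give a value below 0.25.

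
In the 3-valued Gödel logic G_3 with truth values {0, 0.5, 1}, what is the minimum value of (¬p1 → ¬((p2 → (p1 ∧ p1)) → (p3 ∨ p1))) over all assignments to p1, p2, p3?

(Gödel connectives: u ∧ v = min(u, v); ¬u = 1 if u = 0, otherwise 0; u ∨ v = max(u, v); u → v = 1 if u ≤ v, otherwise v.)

0.00

The minimum is attained at p1 = 0, p2 = 0, p3 = 0.5:
  ¬p1: Gödel ¬ of 0 = 1 (operand is 0)
  (p1 ∧ p1) = min(0, 0) = 0
  (p2 → (p1 ∧ p1)): 0 ≤ 0, so result = 1
  (p3 ∨ p1) = max(0.5, 0) = 0.5
  ((p2 → (p1 ∧ p1)) → (p3 ∨ p1)): 1 > 0.5, so result = 0.5
  ¬((p2 → (p1 ∧ p1)) → (p3 ∨ p1)): Gödel ¬ of 0.5 = 0 (operand ≠ 0)
  (¬p1 → ¬((p2 → (p1 ∧ p1)) → (p3 ∨ p1))): 1 > 0, so result = 0
Checking all 27 assignments confirms none give a value below 0.00.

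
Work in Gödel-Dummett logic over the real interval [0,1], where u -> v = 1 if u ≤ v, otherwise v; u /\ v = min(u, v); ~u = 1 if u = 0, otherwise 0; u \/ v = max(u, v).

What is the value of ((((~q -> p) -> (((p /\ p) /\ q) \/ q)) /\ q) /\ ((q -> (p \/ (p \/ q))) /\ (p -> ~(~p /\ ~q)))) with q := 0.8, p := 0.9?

0.80

~q: Gödel ¬ of 0.8 = 0 (operand ≠ 0)
(~q -> p): 0 ≤ 0.9, so result = 1
(p /\ p) = min(0.9, 0.9) = 0.9
((p /\ p) /\ q) = min(0.9, 0.8) = 0.8
(((p /\ p) /\ q) \/ q) = max(0.8, 0.8) = 0.8
((~q -> p) -> (((p /\ p) /\ q) \/ q)): 1 > 0.8, so result = 0.8
(((~q -> p) -> (((p /\ p) /\ q) \/ q)) /\ q) = min(0.8, 0.8) = 0.8
(p \/ q) = max(0.9, 0.8) = 0.9
(p \/ (p \/ q)) = max(0.9, 0.9) = 0.9
(q -> (p \/ (p \/ q))): 0.8 ≤ 0.9, so result = 1
~p: Gödel ¬ of 0.9 = 0 (operand ≠ 0)
~q: Gödel ¬ of 0.8 = 0 (operand ≠ 0)
(~p /\ ~q) = min(0, 0) = 0
~(~p /\ ~q): Gödel ¬ of 0 = 1 (operand is 0)
(p -> ~(~p /\ ~q)): 0.9 ≤ 1, so result = 1
((q -> (p \/ (p \/ q))) /\ (p -> ~(~p /\ ~q))) = min(1, 1) = 1
((((~q -> p) -> (((p /\ p) /\ q) \/ q)) /\ q) /\ ((q -> (p \/ (p \/ q))) /\ (p -> ~(~p /\ ~q)))) = min(0.8, 1) = 0.8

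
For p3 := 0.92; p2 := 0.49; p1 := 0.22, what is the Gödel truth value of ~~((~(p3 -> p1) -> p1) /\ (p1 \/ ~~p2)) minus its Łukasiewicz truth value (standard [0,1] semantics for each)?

Gödel evaluation:
  (p3 -> p1): 0.92 > 0.22, so result = 0.22
  ~(p3 -> p1): Gödel ¬ of 0.22 = 0 (operand ≠ 0)
  (~(p3 -> p1) -> p1): 0 ≤ 0.22, so result = 1
  ~p2: Gödel ¬ of 0.49 = 0 (operand ≠ 0)
  ~~p2: Gödel ¬ of 0 = 1 (operand is 0)
  (p1 \/ ~~p2) = max(0.22, 1) = 1
  ((~(p3 -> p1) -> p1) /\ (p1 \/ ~~p2)) = min(1, 1) = 1
  ~((~(p3 -> p1) -> p1) /\ (p1 \/ ~~p2)): Gödel ¬ of 1 = 0 (operand ≠ 0)
  ~~((~(p3 -> p1) -> p1) /\ (p1 \/ ~~p2)): Gödel ¬ of 0 = 1 (operand is 0)
  Gödel value = 1
Łukasiewicz evaluation:
  (p3 -> p1): min(1, 1 − 0.92 + 0.22) = 0.3
  ~(p3 -> p1): Łukasiewicz ¬ gives 1 − 0.3 = 0.7
  (~(p3 -> p1) -> p1): min(1, 1 − 0.7 + 0.22) = 0.52
  ~p2: Łukasiewicz ¬ gives 1 − 0.49 = 0.51
  ~~p2: Łukasiewicz ¬ gives 1 − 0.51 = 0.49
  (p1 \/ ~~p2) = max(0.22, 0.49) = 0.49
  ((~(p3 -> p1) -> p1) /\ (p1 \/ ~~p2)) = min(0.52, 0.49) = 0.49
  ~((~(p3 -> p1) -> p1) /\ (p1 \/ ~~p2)): Łukasiewicz ¬ gives 1 − 0.49 = 0.51
  ~~((~(p3 -> p1) -> p1) /\ (p1 \/ ~~p2)): Łukasiewicz ¬ gives 1 − 0.51 = 0.49
  Łukasiewicz value = 0.49
Difference: 1 − 0.49 = 0.51

0.51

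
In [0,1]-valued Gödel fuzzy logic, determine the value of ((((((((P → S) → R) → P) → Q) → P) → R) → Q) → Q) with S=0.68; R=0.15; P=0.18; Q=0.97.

0.97

(P → S): 0.18 ≤ 0.68, so result = 1
((P → S) → R): 1 > 0.15, so result = 0.15
(((P → S) → R) → P): 0.15 ≤ 0.18, so result = 1
((((P → S) → R) → P) → Q): 1 > 0.97, so result = 0.97
(((((P → S) → R) → P) → Q) → P): 0.97 > 0.18, so result = 0.18
((((((P → S) → R) → P) → Q) → P) → R): 0.18 > 0.15, so result = 0.15
(((((((P → S) → R) → P) → Q) → P) → R) → Q): 0.15 ≤ 0.97, so result = 1
((((((((P → S) → R) → P) → Q) → P) → R) → Q) → Q): 1 > 0.97, so result = 0.97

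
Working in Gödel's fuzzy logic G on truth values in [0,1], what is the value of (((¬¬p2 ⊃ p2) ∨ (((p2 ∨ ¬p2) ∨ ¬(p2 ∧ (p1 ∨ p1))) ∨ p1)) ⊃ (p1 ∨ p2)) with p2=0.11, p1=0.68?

1.00

¬p2: Gödel ¬ of 0.11 = 0 (operand ≠ 0)
¬¬p2: Gödel ¬ of 0 = 1 (operand is 0)
(¬¬p2 ⊃ p2): 1 > 0.11, so result = 0.11
¬p2: Gödel ¬ of 0.11 = 0 (operand ≠ 0)
(p2 ∨ ¬p2) = max(0.11, 0) = 0.11
(p1 ∨ p1) = max(0.68, 0.68) = 0.68
(p2 ∧ (p1 ∨ p1)) = min(0.11, 0.68) = 0.11
¬(p2 ∧ (p1 ∨ p1)): Gödel ¬ of 0.11 = 0 (operand ≠ 0)
((p2 ∨ ¬p2) ∨ ¬(p2 ∧ (p1 ∨ p1))) = max(0.11, 0) = 0.11
(((p2 ∨ ¬p2) ∨ ¬(p2 ∧ (p1 ∨ p1))) ∨ p1) = max(0.11, 0.68) = 0.68
((¬¬p2 ⊃ p2) ∨ (((p2 ∨ ¬p2) ∨ ¬(p2 ∧ (p1 ∨ p1))) ∨ p1)) = max(0.11, 0.68) = 0.68
(p1 ∨ p2) = max(0.68, 0.11) = 0.68
(((¬¬p2 ⊃ p2) ∨ (((p2 ∨ ¬p2) ∨ ¬(p2 ∧ (p1 ∨ p1))) ∨ p1)) ⊃ (p1 ∨ p2)): 0.68 ≤ 0.68, so result = 1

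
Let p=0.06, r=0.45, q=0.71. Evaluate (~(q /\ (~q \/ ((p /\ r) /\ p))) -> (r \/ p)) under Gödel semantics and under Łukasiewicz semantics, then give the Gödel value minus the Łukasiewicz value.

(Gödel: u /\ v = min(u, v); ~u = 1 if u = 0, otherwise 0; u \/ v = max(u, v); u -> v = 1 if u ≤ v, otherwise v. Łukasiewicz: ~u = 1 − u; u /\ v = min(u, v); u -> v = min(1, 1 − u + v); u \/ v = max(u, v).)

0.26

Gödel evaluation:
  ~q: Gödel ¬ of 0.71 = 0 (operand ≠ 0)
  (p /\ r) = min(0.06, 0.45) = 0.06
  ((p /\ r) /\ p) = min(0.06, 0.06) = 0.06
  (~q \/ ((p /\ r) /\ p)) = max(0, 0.06) = 0.06
  (q /\ (~q \/ ((p /\ r) /\ p))) = min(0.71, 0.06) = 0.06
  ~(q /\ (~q \/ ((p /\ r) /\ p))): Gödel ¬ of 0.06 = 0 (operand ≠ 0)
  (r \/ p) = max(0.45, 0.06) = 0.45
  (~(q /\ (~q \/ ((p /\ r) /\ p))) -> (r \/ p)): 0 ≤ 0.45, so result = 1
  Gödel value = 1
Łukasiewicz evaluation:
  ~q: Łukasiewicz ¬ gives 1 − 0.71 = 0.29
  (p /\ r) = min(0.06, 0.45) = 0.06
  ((p /\ r) /\ p) = min(0.06, 0.06) = 0.06
  (~q \/ ((p /\ r) /\ p)) = max(0.29, 0.06) = 0.29
  (q /\ (~q \/ ((p /\ r) /\ p))) = min(0.71, 0.29) = 0.29
  ~(q /\ (~q \/ ((p /\ r) /\ p))): Łukasiewicz ¬ gives 1 − 0.29 = 0.71
  (r \/ p) = max(0.45, 0.06) = 0.45
  (~(q /\ (~q \/ ((p /\ r) /\ p))) -> (r \/ p)): min(1, 1 − 0.71 + 0.45) = 0.74
  Łukasiewicz value = 0.74
Difference: 1 − 0.74 = 0.26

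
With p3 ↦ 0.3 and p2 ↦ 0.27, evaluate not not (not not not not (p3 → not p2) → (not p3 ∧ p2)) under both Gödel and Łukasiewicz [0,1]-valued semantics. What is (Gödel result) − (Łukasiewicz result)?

Gödel evaluation:
  not p2: Gödel ¬ of 0.27 = 0 (operand ≠ 0)
  (p3 → not p2): 0.3 > 0, so result = 0
  not (p3 → not p2): Gödel ¬ of 0 = 1 (operand is 0)
  not not (p3 → not p2): Gödel ¬ of 1 = 0 (operand ≠ 0)
  not not not (p3 → not p2): Gödel ¬ of 0 = 1 (operand is 0)
  not not not not (p3 → not p2): Gödel ¬ of 1 = 0 (operand ≠ 0)
  not p3: Gödel ¬ of 0.3 = 0 (operand ≠ 0)
  (not p3 ∧ p2) = min(0, 0.27) = 0
  (not not not not (p3 → not p2) → (not p3 ∧ p2)): 0 ≤ 0, so result = 1
  not (not not not not (p3 → not p2) → (not p3 ∧ p2)): Gödel ¬ of 1 = 0 (operand ≠ 0)
  not not (not not not not (p3 → not p2) → (not p3 ∧ p2)): Gödel ¬ of 0 = 1 (operand is 0)
  Gödel value = 1
Łukasiewicz evaluation:
  not p2: Łukasiewicz ¬ gives 1 − 0.27 = 0.73
  (p3 → not p2): min(1, 1 − 0.3 + 0.73) = 1
  not (p3 → not p2): Łukasiewicz ¬ gives 1 − 1 = 0
  not not (p3 → not p2): Łukasiewicz ¬ gives 1 − 0 = 1
  not not not (p3 → not p2): Łukasiewicz ¬ gives 1 − 1 = 0
  not not not not (p3 → not p2): Łukasiewicz ¬ gives 1 − 0 = 1
  not p3: Łukasiewicz ¬ gives 1 − 0.3 = 0.7
  (not p3 ∧ p2) = min(0.7, 0.27) = 0.27
  (not not not not (p3 → not p2) → (not p3 ∧ p2)): min(1, 1 − 1 + 0.27) = 0.27
  not (not not not not (p3 → not p2) → (not p3 ∧ p2)): Łukasiewicz ¬ gives 1 − 0.27 = 0.73
  not not (not not not not (p3 → not p2) → (not p3 ∧ p2)): Łukasiewicz ¬ gives 1 − 0.73 = 0.27
  Łukasiewicz value = 0.27
Difference: 1 − 0.27 = 0.73

0.73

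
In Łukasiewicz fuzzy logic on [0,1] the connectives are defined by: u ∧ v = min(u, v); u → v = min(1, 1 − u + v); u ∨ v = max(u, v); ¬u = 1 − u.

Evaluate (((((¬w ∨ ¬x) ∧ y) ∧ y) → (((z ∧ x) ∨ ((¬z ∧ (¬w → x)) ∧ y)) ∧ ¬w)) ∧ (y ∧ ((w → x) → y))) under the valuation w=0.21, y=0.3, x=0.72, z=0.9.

¬w: Łukasiewicz ¬ gives 1 − 0.21 = 0.79
¬x: Łukasiewicz ¬ gives 1 − 0.72 = 0.28
(¬w ∨ ¬x) = max(0.79, 0.28) = 0.79
((¬w ∨ ¬x) ∧ y) = min(0.79, 0.3) = 0.3
(((¬w ∨ ¬x) ∧ y) ∧ y) = min(0.3, 0.3) = 0.3
(z ∧ x) = min(0.9, 0.72) = 0.72
¬z: Łukasiewicz ¬ gives 1 − 0.9 = 0.1
¬w: Łukasiewicz ¬ gives 1 − 0.21 = 0.79
(¬w → x): min(1, 1 − 0.79 + 0.72) = 0.93
(¬z ∧ (¬w → x)) = min(0.1, 0.93) = 0.1
((¬z ∧ (¬w → x)) ∧ y) = min(0.1, 0.3) = 0.1
((z ∧ x) ∨ ((¬z ∧ (¬w → x)) ∧ y)) = max(0.72, 0.1) = 0.72
¬w: Łukasiewicz ¬ gives 1 − 0.21 = 0.79
(((z ∧ x) ∨ ((¬z ∧ (¬w → x)) ∧ y)) ∧ ¬w) = min(0.72, 0.79) = 0.72
((((¬w ∨ ¬x) ∧ y) ∧ y) → (((z ∧ x) ∨ ((¬z ∧ (¬w → x)) ∧ y)) ∧ ¬w)): min(1, 1 − 0.3 + 0.72) = 1
(w → x): min(1, 1 − 0.21 + 0.72) = 1
((w → x) → y): min(1, 1 − 1 + 0.3) = 0.3
(y ∧ ((w → x) → y)) = min(0.3, 0.3) = 0.3
(((((¬w ∨ ¬x) ∧ y) ∧ y) → (((z ∧ x) ∨ ((¬z ∧ (¬w → x)) ∧ y)) ∧ ¬w)) ∧ (y ∧ ((w → x) → y))) = min(1, 0.3) = 0.3

0.30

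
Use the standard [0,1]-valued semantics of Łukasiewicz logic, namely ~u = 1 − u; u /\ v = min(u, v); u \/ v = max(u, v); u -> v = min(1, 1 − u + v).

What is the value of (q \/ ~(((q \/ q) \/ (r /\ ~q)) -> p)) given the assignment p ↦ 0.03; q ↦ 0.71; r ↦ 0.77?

(q \/ q) = max(0.71, 0.71) = 0.71
~q: Łukasiewicz ¬ gives 1 − 0.71 = 0.29
(r /\ ~q) = min(0.77, 0.29) = 0.29
((q \/ q) \/ (r /\ ~q)) = max(0.71, 0.29) = 0.71
(((q \/ q) \/ (r /\ ~q)) -> p): min(1, 1 − 0.71 + 0.03) = 0.32
~(((q \/ q) \/ (r /\ ~q)) -> p): Łukasiewicz ¬ gives 1 − 0.32 = 0.68
(q \/ ~(((q \/ q) \/ (r /\ ~q)) -> p)) = max(0.71, 0.68) = 0.71

0.71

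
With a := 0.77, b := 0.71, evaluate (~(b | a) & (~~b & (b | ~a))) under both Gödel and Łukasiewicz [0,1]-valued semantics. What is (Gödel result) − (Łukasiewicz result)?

Gödel evaluation:
  (b | a) = max(0.71, 0.77) = 0.77
  ~(b | a): Gödel ¬ of 0.77 = 0 (operand ≠ 0)
  ~b: Gödel ¬ of 0.71 = 0 (operand ≠ 0)
  ~~b: Gödel ¬ of 0 = 1 (operand is 0)
  ~a: Gödel ¬ of 0.77 = 0 (operand ≠ 0)
  (b | ~a) = max(0.71, 0) = 0.71
  (~~b & (b | ~a)) = min(1, 0.71) = 0.71
  (~(b | a) & (~~b & (b | ~a))) = min(0, 0.71) = 0
  Gödel value = 0
Łukasiewicz evaluation:
  (b | a) = max(0.71, 0.77) = 0.77
  ~(b | a): Łukasiewicz ¬ gives 1 − 0.77 = 0.23
  ~b: Łukasiewicz ¬ gives 1 − 0.71 = 0.29
  ~~b: Łukasiewicz ¬ gives 1 − 0.29 = 0.71
  ~a: Łukasiewicz ¬ gives 1 − 0.77 = 0.23
  (b | ~a) = max(0.71, 0.23) = 0.71
  (~~b & (b | ~a)) = min(0.71, 0.71) = 0.71
  (~(b | a) & (~~b & (b | ~a))) = min(0.23, 0.71) = 0.23
  Łukasiewicz value = 0.23
Difference: 0 − 0.23 = -0.23

-0.23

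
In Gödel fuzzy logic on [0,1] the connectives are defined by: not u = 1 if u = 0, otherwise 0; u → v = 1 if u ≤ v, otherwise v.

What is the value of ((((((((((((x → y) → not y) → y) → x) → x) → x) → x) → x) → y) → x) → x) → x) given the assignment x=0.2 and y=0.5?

(x → y): 0.2 ≤ 0.5, so result = 1
not y: Gödel ¬ of 0.5 = 0 (operand ≠ 0)
((x → y) → not y): 1 > 0, so result = 0
(((x → y) → not y) → y): 0 ≤ 0.5, so result = 1
((((x → y) → not y) → y) → x): 1 > 0.2, so result = 0.2
(((((x → y) → not y) → y) → x) → x): 0.2 ≤ 0.2, so result = 1
((((((x → y) → not y) → y) → x) → x) → x): 1 > 0.2, so result = 0.2
(((((((x → y) → not y) → y) → x) → x) → x) → x): 0.2 ≤ 0.2, so result = 1
((((((((x → y) → not y) → y) → x) → x) → x) → x) → x): 1 > 0.2, so result = 0.2
(((((((((x → y) → not y) → y) → x) → x) → x) → x) → x) → y): 0.2 ≤ 0.5, so result = 1
((((((((((x → y) → not y) → y) → x) → x) → x) → x) → x) → y) → x): 1 > 0.2, so result = 0.2
(((((((((((x → y) → not y) → y) → x) → x) → x) → x) → x) → y) → x) → x): 0.2 ≤ 0.2, so result = 1
((((((((((((x → y) → not y) → y) → x) → x) → x) → x) → x) → y) → x) → x) → x): 1 > 0.2, so result = 0.2

0.20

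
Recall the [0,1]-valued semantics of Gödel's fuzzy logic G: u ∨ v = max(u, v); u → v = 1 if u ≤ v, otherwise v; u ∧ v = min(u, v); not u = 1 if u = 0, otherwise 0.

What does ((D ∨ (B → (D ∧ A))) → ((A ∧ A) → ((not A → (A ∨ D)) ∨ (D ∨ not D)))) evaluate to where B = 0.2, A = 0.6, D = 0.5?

1.00

(D ∧ A) = min(0.5, 0.6) = 0.5
(B → (D ∧ A)): 0.2 ≤ 0.5, so result = 1
(D ∨ (B → (D ∧ A))) = max(0.5, 1) = 1
(A ∧ A) = min(0.6, 0.6) = 0.6
not A: Gödel ¬ of 0.6 = 0 (operand ≠ 0)
(A ∨ D) = max(0.6, 0.5) = 0.6
(not A → (A ∨ D)): 0 ≤ 0.6, so result = 1
not D: Gödel ¬ of 0.5 = 0 (operand ≠ 0)
(D ∨ not D) = max(0.5, 0) = 0.5
((not A → (A ∨ D)) ∨ (D ∨ not D)) = max(1, 0.5) = 1
((A ∧ A) → ((not A → (A ∨ D)) ∨ (D ∨ not D))): 0.6 ≤ 1, so result = 1
((D ∨ (B → (D ∧ A))) → ((A ∧ A) → ((not A → (A ∨ D)) ∨ (D ∨ not D)))): 1 ≤ 1, so result = 1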